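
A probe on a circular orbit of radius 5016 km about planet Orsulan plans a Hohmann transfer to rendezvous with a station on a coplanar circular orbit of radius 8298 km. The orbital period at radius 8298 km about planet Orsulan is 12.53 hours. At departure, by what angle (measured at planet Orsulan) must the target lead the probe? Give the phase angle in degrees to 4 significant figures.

From Kepler's third law T² = 4π²r³/μ at r = 8298 km, T = 12.53 hours = 12.53 × 3600 s = 45108 s: μ = 4π²r³/T² = 11085.9 km³/s².
Transfer-ellipse semi-major axis a_t = (r₁ + r₂)/2 = (5016 + 8298)/2 = 6657 km.
Transfer time t = π√(a_t³/μ) = 16206.2 s.
The target's mean motion on its circular orbit is ω₂ = √(μ/r₂³) = 1.39292×10^-4 rad/s.
Angle swept by the target during transfer: ω₂·t = 2.2574 rad = 129.34°.
Arrival is 180° from departure on the ellipse, so φ = 180° − 129.34° = 50.66°.

φ = 50.66°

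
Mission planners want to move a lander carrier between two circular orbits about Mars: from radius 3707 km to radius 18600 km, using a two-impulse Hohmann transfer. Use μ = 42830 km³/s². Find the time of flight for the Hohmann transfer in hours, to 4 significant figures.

The Hohmann ellipse has a_t = (r₁ + r₂)/2 = 11153.5 km.
Transfer time t = π√(a_t³/μ) = π√((11153.5)³ / 42830) = 17880 s.
Converting: 17880 s ÷ 3600 s/hour = 4.967 hours.

t = 4.967 hours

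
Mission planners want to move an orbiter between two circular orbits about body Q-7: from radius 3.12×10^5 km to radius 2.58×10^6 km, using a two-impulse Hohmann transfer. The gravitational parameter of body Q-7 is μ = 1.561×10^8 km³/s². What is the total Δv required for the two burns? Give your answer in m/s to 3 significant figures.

The Hohmann ellipse has a_t = (r₁ + r₂)/2 = 1.446×10^6 km.
Circular speed at r₁: v₁ = √(μ/r₁) = √(1.561×10^8/3.120×10^5) = 22.37 km/s.
On the transfer ellipse at r₁, vis-viva gives v_p = √[μ(2/r₁ − 1/a_t)] = 29.88 km/s.
First burn Δv₁ = |v_p − v₁| = 7.5100 km/s.
Circular speed at r₂: v₂ = √(μ/r₂) = 7.7784 km/s.
Transfer-orbit speed at r₂: v_a = √[μ(2/r₂ − 1/a_t)] = 3.6131 km/s.
Second burn Δv₂ = |v₂ − v_a| = 4.1653 km/s.
Total Δv = Δv₁ + Δv₂ = 11.68 km/s.

Δv = 11700 m/s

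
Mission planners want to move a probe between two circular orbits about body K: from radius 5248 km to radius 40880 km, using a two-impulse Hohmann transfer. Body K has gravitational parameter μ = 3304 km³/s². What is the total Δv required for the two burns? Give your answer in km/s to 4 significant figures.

Δv = 0.4116 km/s

Transfer-ellipse semi-major axis a_t = (r₁ + r₂)/2 = (5248 + 40880)/2 = 23064 km.
Circular speed at r₁: v₁ = √(μ/r₁) = √(3304/5248) = 0.79346 km/s.
Transfer-orbit speed at r₁ (vis-viva equation): v_p = √[μ(2/r₁ − 1/a_t)] = 1.0564 km/s.
First burn Δv₁ = |v_p − v₁| = 0.2629 km/s.
Circular speed at r₂: v₂ = √(μ/r₂) = 0.2843 km/s.
Transfer-orbit speed at r₂: v_a = √[μ(2/r₂ − 1/a_t)] = 0.1356 km/s.
Second burn Δv₂ = |v₂ − v_a| = 0.1487 km/s.
Δv = Δv₁ + Δv₂ = 0.2629 + 0.1487 = 0.4116 km/s.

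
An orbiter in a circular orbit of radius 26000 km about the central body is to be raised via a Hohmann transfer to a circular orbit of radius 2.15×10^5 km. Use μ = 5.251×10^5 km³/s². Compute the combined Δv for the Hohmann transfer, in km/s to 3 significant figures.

The Hohmann ellipse has a_t = (r₁ + r₂)/2 = 1.205×10^5 km.
At r₁ the circular-orbit speed is v₁ = √(μ/r₁) = 4.494 km/s.
Transfer-orbit speed at r₁ (vis-viva equation): v_p = √[μ(2/r₁ − 1/a_t)] = 6.003 km/s.
First burn Δv₁ = |v_p − v₁| = 1.509 km/s.
Circular speed at r₂: v₂ = √(μ/r₂) = 1.5628 km/s.
Transfer-orbit speed at r₂: v_a = √[μ(2/r₂ − 1/a_t)] = 0.72593 km/s.
Second burn Δv₂ = |v₂ − v_a| = 0.8369 km/s.
Δv = Δv₁ + Δv₂ = 1.509 + 0.8369 = 2.346 km/s.

Δv = 2.35 km/s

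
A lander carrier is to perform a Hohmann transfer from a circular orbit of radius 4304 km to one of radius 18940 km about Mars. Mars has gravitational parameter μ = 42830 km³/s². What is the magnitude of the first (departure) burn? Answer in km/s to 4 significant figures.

Semi-major axis of the transfer orbit: a_t = (4304 + 18940)/2 = 11622 km.
Circular speed at r = 4304 km: v_c = √(μ/r) = 3.1546 km/s.
Vis-viva on the transfer ellipse at r = 4304 km gives v_t = √[μ(2/r − 1/a_t)] = 4.0271 km/s.
Δv₁ = |v_t − v_c| = |4.0271 − 3.1546| = 0.8725 km/s.

Δv₁ = 0.8725 km/s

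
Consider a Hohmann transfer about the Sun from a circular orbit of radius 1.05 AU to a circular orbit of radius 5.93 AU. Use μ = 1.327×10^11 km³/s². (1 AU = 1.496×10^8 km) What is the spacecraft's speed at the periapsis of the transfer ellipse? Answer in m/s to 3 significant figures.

In km: r₁ = 1.05 × 1.496×10^8 = 1.5708×10^8 km; r₂ = 5.93 × 1.496×10^8 = 8.87128×10^8 km.
The Hohmann ellipse has a_t = (r₁ + r₂)/2 = 5.22104×10^8 km.
The periapsis of the transfer ellipse is at r = 1.5708×10^8 km.
Applying v² = μ(2/r − 1/a_t): v = 37.89 km/s.

v = 37900 m/s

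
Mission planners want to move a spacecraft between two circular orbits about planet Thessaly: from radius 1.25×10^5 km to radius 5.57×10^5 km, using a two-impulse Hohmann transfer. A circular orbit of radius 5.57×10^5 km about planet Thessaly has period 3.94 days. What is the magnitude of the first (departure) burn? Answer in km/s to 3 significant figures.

From Kepler's third law T² = 4π²r³/μ at r = 5.57×10^5 km, T = 3.94 days = 3.94 × 86400 s = 3.40416×10^5 s: μ = 4π²r³/T² = 5.88715×10^7 km³/s².
Semi-major axis of the transfer orbit: a_t = (1.250×10^5 + 5.570×10^5)/2 = 3.410×10^5 km.
On the circular orbit at r = 1.250×10^5 km, v_c = √(μ/r) = 21.702 km/s.
Vis-viva on the transfer ellipse at r = 1.250×10^5 km gives v_t = √[μ(2/r − 1/a_t)] = 27.736 km/s.
Δv₁ = |v_t − v_c| = |27.736 − 21.702| = 6.034 km/s.

Δv₁ = 6.03 km/s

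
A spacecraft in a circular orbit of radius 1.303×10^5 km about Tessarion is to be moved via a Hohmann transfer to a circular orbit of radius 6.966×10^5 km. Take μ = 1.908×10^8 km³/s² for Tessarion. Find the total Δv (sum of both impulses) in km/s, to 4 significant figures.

Δv = 18.66 km/s

Semi-major axis of the transfer orbit: a_t = (1.303×10^5 + 6.966×10^5)/2 = 4.1345×10^5 km.
At r₁ the circular-orbit speed is v₁ = √(μ/r₁) = 38.27 km/s.
On the transfer ellipse at r₁, v² = μ(2/r − 1/a) gives v_p = √[μ(2/r₁ − 1/a_t)] = 49.67 km/s.
First burn Δv₁ = |v_p − v₁| = 11.40 km/s.
Circular speed at r₂: v₂ = √(μ/r₂) = 16.55 km/s.
Transfer-orbit speed at r₂: v_a = √[μ(2/r₂ − 1/a_t)] = 9.291 km/s.
Second burn Δv₂ = |v₂ − v_a| = 7.259 km/s.
Total Δv = Δv₁ + Δv₂ = 18.66 km/s.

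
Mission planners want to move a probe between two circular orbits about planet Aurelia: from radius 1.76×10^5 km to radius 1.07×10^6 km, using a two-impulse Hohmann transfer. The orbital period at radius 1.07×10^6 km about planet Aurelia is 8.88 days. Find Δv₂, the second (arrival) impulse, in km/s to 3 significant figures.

From Kepler's third law T² = 4π²r³/μ at r = 1.07×10^6 km, T = 8.88 days = 8.88 × 86400 s = 7.67232×10^5 s: μ = 4π²r³/T² = 8.21595×10^7 km³/s².
Transfer-ellipse semi-major axis a_t = (r₁ + r₂)/2 = (1.760×10^5 + 1.070×10^6)/2 = 6.230×10^5 km.
On the circular orbit at r = 1.070×10^6 km, v_c = √(μ/r) = 8.7627 km/s.
Vis-viva on the transfer ellipse at r = 1.070×10^6 km gives v_t = √[μ(2/r − 1/a_t)] = 4.6575 km/s.
Δv₂ = |v_t − v_c| = |4.6575 − 8.7627| = 4.105 km/s.

Δv₂ = 4.11 km/s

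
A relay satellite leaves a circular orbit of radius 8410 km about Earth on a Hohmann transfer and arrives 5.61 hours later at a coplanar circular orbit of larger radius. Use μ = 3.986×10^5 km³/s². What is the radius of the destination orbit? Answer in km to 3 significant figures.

r₂ = 42500 km

Transfer time t = 5.61 hours = 20196 s, and t = π√(a_t³/μ).
So a_t = (μ t²/π²)^(1/3) = (3.986×10^5 × (20196)² / π²)^(1/3) = 25444 km.
Since a_t = (r₁ + r₂)/2, r₂ = 2a_t − r₁ = 2×25444 − 8410 = 42478 km.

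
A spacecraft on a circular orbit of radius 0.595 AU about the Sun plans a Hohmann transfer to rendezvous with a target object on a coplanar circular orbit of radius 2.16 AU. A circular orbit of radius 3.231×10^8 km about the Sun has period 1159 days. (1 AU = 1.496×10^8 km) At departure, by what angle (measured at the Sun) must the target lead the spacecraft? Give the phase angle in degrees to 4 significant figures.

From Kepler's third law T² = 4π²r³/μ at r = 3.231×10^8 km, T = 1159 days = 1159 × 86400 s = 1.001376×10^8 s: μ = 4π²r³/T² = 1.32793×10^11 km³/s².
In km: r₁ = 0.595 × 1.496×10^8 = 8.9012×10^7 km; r₂ = 2.16 × 1.496×10^8 = 3.23136×10^8 km.
Transfer-ellipse semi-major axis a_t = (r₁ + r₂)/2 = (8.9012×10^7 + 3.23136×10^8)/2 = 2.06074×10^8 km.
Transfer time t = π√(a_t³/μ) = 2.550×10^7 s.
The target's mean motion on its circular orbit is ω₂ = √(μ/r₂³) = 6.274×10^-8 rad/s.
Angle swept by the target during transfer: ω₂·t = 1.600 rad = 91.67°.
The spacecraft traverses 180° on the transfer ellipse, so the target must lead by 180° − 91.67° = 88.33°.

φ = 88.33°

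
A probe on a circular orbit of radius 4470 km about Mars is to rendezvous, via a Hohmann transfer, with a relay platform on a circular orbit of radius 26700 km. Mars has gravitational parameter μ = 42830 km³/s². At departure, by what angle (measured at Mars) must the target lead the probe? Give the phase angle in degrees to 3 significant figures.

Transfer-ellipse semi-major axis a_t = (r₁ + r₂)/2 = (4470 + 26700)/2 = 15585 km.
Transfer time t = π√(a_t³/μ) = 29530 s.
The target's mean motion on its circular orbit is ω₂ = √(μ/r₂³) = 4.744×10^-5 rad/s.
Angle swept by the target during transfer: ω₂·t = 1.401 rad = 80.27°.
Arrival is 180° from departure on the ellipse, so φ = 180° − 80.27° = 99.7°.

φ = 99.7°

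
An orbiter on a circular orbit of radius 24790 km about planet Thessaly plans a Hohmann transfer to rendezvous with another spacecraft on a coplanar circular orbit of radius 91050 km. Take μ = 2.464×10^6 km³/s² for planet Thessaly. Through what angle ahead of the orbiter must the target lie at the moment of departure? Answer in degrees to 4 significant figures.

φ = 88.67°

Transfer-ellipse semi-major axis a_t = (r₁ + r₂)/2 = (24790 + 91050)/2 = 57920 km.
Transfer time t = π√(a_t³/μ) = 27900 s.
Target angular speed ω₂ = √(μ/r₂³) = 5.713×10^-5 rad/s.
Angle swept by the target during transfer: ω₂·t = 1.594 rad = 91.33°.
Arrival is 180° from departure on the ellipse, so φ = 180° − 91.33° = 88.67°.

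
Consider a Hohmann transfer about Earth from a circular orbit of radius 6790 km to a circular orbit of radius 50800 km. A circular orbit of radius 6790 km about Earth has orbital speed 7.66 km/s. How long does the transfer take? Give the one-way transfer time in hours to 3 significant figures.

From the circular-orbit relation v² = μ/r at r = 6790 km: μ = v²r = (7.66)² × 6790 = 3.98407×10^5 km³/s².
Semi-major axis of the transfer orbit: a_t = (6790 + 50800)/2 = 28795 km.
Half the transfer-orbit period gives t = π√(a_t³/μ) = 24320 s.
Converting: 24320 s ÷ 3600 s/hour = 6.76 hours.

t = 6.76 hours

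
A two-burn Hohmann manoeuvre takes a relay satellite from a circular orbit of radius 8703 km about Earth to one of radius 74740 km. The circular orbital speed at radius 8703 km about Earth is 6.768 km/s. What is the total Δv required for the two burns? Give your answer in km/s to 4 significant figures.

Δv = 3.545 km/s

From the circular-orbit relation v² = μ/r at r = 8703 km: μ = v²r = (6.768)² × 8703 = 3.98648×10^5 km³/s².
Semi-major axis of the transfer orbit: a_t = (8703 + 74740)/2 = 41721.5 km.
At r₁ the circular-orbit speed is v₁ = √(μ/r₁) = 6.7680 km/s.
On the transfer ellipse at r₁, vis-viva equation gives v_p = √[μ(2/r₁ − 1/a_t)] = 9.0585 km/s.
First burn Δv₁ = |v_p − v₁| = 2.2905 km/s.
At r₂, v₂ = √(μ/r₂) = 2.3095 km/s.
Transfer-orbit speed at r₂: v_a = √[μ(2/r₂ − 1/a_t)] = 1.0548 km/s.
Second burn Δv₂ = |v₂ − v_a| = 1.2547 km/s.
Δv = Δv₁ + Δv₂ = 2.2905 + 1.2547 = 3.545 km/s.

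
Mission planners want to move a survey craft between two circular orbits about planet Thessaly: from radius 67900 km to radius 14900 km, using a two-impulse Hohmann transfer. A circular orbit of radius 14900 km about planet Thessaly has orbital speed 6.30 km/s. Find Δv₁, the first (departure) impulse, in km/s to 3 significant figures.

From the circular-orbit relation v² = μ/r at r = 14900 km: μ = v²r = (6.30)² × 14900 = 5.91381×10^5 km³/s².
Transfer-ellipse semi-major axis a_t = (r₁ + r₂)/2 = (67900 + 14900)/2 = 41400 km.
On the circular orbit at r = 67900 km, v_c = √(μ/r) = 2.951 km/s.
Transfer-orbit speed at the same r (vis-viva, a = a_t): v_t = √[μ(2/r − 1/a_t)] = 1.770 km/s.
Δv₁ = |v_t − v_c| = |1.770 − 2.951| = 1.181 km/s.

Δv₁ = 1.18 km/s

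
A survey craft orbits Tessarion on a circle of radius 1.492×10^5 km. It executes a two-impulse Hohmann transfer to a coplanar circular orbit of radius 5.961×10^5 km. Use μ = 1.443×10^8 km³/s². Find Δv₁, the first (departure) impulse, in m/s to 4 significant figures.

Δv₁ = 8234 m/s

Semi-major axis of the transfer orbit: a_t = (1.492×10^5 + 5.961×10^5)/2 = 3.7265×10^5 km.
On the circular orbit at r = 1.492×10^5 km, v_c = √(μ/r) = 31.099 km/s.
Transfer-orbit speed at the same r (vis-viva, a = a_t): v_t = √[μ(2/r − 1/a_t)] = 39.333 km/s.
Δv₁ = |v_t − v_c| = |39.333 − 31.099| = 8.234 km/s.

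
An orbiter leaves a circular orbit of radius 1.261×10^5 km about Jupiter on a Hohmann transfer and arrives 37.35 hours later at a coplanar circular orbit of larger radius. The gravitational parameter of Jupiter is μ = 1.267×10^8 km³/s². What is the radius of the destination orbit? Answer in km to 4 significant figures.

r₂ = 1.103×10^6 km

Transfer time t = 37.35 hours = 1.3446×10^5 s, and t = π√(a_t³/μ).
So a_t = (μ t²/π²)^(1/3) = (1.267×10^8 × (1.3446×10^5)² / π²)^(1/3) = 6.1455×10^5 km.
Since a_t = (r₁ + r₂)/2, r₂ = 2a_t − r₁ = 2×6.1455×10^5 − 1.261×10^5 = 1.103×10^6 km.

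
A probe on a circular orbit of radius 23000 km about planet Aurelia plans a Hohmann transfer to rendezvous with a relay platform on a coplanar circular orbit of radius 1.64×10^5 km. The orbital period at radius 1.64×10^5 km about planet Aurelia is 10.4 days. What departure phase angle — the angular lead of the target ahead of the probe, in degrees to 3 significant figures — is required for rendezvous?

φ = 103°

From Kepler's third law T² = 4π²r³/μ at r = 1.64×10^5 km, T = 10.4 days = 10.4 × 86400 s = 8.9856×10^5 s: μ = 4π²r³/T² = 2.15674×10^5 km³/s².
The Hohmann ellipse has a_t = (r₁ + r₂)/2 = 93500 km.
The half-period of the transfer ellipse is t = π√(a_t³/μ) = 1.934×10^5 s.
Target angular speed ω₂ = √(μ/r₂³) = 6.993×10^-6 rad/s.
Angle swept by the target during transfer: ω₂·t = 1.3524 rad = 77.49°.
Arrival is 180° from departure on the ellipse, so φ = 180° − 77.49° = 103°.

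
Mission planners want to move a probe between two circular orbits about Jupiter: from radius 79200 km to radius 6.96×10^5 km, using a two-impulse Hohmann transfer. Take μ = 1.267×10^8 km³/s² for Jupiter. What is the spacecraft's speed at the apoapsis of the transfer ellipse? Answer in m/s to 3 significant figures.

The Hohmann ellipse has a_t = (r₁ + r₂)/2 = 3.876×10^5 km.
At apoapsis, r = 6.960×10^5 km.
From the vis-viva equation, v = √[μ(2/r − 1/a_t)] = 6.099 km/s.

v = 6100 m/s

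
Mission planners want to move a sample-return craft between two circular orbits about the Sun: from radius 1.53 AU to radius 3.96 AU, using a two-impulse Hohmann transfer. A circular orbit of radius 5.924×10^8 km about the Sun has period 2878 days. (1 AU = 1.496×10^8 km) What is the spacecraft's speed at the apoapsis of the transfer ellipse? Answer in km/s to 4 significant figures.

v = 11.18 km/s

From Kepler's third law T² = 4π²r³/μ at r = 5.924×10^8 km, T = 2878 days = 2878 × 86400 s = 2.486592×10^8 s: μ = 4π²r³/T² = 1.32738×10^11 km³/s².
In km: r₁ = 1.53 × 1.496×10^8 = 2.28888×10^8 km; r₂ = 3.96 × 1.496×10^8 = 5.92416×10^8 km.
Semi-major axis of the transfer orbit: a_t = (2.28888×10^8 + 5.92416×10^8)/2 = 4.10652×10^8 km.
The apoapsis of the transfer ellipse is at r = 5.92416×10^8 km.
From the vis-viva equation, v = √[μ(2/r − 1/a_t)] = 11.18 km/s.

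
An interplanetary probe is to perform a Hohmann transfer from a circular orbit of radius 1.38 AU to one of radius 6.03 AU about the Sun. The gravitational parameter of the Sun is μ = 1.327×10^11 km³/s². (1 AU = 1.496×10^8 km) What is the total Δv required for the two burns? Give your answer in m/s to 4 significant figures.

In km: r₁ = 1.38 × 1.496×10^8 = 2.06448×10^8 km; r₂ = 6.03 × 1.496×10^8 = 9.02088×10^8 km.
The Hohmann ellipse has a_t = (r₁ + r₂)/2 = 5.54268×10^8 km.
Circular speed at r₁: v₁ = √(μ/r₁) = √(1.327×10^11/2.06448×10^8) = 25.353 km/s.
Transfer-orbit speed at r₁ (vis-viva equation): v_p = √[μ(2/r₁ − 1/a_t)] = 32.344 km/s.
First burn Δv₁ = |v_p − v₁| = 6.991 km/s.
At r₂, v₂ = √(μ/r₂) = 12.1286 km/s.
Transfer-orbit speed at r₂: v_a = √[μ(2/r₂ − 1/a_t)] = 7.40213 km/s.
Second burn Δv₂ = |v₂ − v_a| = 4.726 km/s.
Total Δv = Δv₁ + Δv₂ = 11.72 km/s.

Δv = 11720 m/s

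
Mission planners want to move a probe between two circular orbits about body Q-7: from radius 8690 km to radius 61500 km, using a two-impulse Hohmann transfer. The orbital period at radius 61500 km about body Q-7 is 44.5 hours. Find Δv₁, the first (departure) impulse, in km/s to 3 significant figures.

From Kepler's third law T² = 4π²r³/μ at r = 61500 km, T = 44.5 hours = 44.5 × 3600 s = 1.602×10^5 s: μ = 4π²r³/T² = 3.57816×10^5 km³/s².
Transfer-ellipse semi-major axis a_t = (r₁ + r₂)/2 = (8690 + 61500)/2 = 35095 km.
On the circular orbit at r = 8690 km, v_c = √(μ/r) = 6.4168 km/s.
Vis-viva on the transfer ellipse at r = 8690 km gives v_t = √[μ(2/r − 1/a_t)] = 8.4944 km/s.
Δv₁ = |v_t − v_c| = |8.4944 − 6.4168| = 2.078 km/s.

Δv₁ = 2.08 km/s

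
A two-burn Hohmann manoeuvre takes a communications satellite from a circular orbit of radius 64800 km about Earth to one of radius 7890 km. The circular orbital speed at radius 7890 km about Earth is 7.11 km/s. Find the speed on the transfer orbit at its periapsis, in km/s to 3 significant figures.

From the circular-orbit relation v² = μ/r at r = 7890 km: μ = v²r = (7.11)² × 7890 = 3.98856×10^5 km³/s².
The Hohmann ellipse has a_t = (r₁ + r₂)/2 = 36345 km.
At periapsis, r = 7890 km.
Applying v² = μ(2/r − 1/a_t): v = 9.494 km/s.

v = 9.49 km/s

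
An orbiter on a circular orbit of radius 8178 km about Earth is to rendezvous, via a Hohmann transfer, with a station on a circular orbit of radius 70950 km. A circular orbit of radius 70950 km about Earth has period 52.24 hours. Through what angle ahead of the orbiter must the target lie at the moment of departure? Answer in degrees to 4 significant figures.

From Kepler's third law T² = 4π²r³/μ at r = 70950 km, T = 52.24 hours = 52.24 × 3600 s = 1.88064×10^5 s: μ = 4π²r³/T² = 3.98663×10^5 km³/s².
Transfer-ellipse semi-major axis a_t = (r₁ + r₂)/2 = (8178 + 70950)/2 = 39564 km.
Transfer time t = π√(a_t³/μ) = 39156 s.
Target angular speed ω₂ = √(μ/r₂³) = 3.3410×10^-5 rad/s.
Angle swept by the target during transfer: ω₂·t = 1.3082 rad = 74.954°.
The orbiter traverses 180° on the transfer ellipse, so the target must lead by 180° − 74.954° = 105.0°.

φ = 105.0°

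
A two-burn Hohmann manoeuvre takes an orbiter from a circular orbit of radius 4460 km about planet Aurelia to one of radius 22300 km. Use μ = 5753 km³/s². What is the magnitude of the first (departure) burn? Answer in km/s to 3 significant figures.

Transfer-ellipse semi-major axis a_t = (r₁ + r₂)/2 = (4460 + 22300)/2 = 13380 km.
On the circular orbit at r = 4460 km, v_c = √(μ/r) = 1.1357 km/s.
Vis-viva on the transfer ellipse at r = 4460 km gives v_t = √[μ(2/r − 1/a_t)] = 1.4662 km/s.
Δv₁ = |v_t − v_c| = |1.4662 − 1.1357| = 0.3305 km/s.

Δv₁ = 0.330 km/s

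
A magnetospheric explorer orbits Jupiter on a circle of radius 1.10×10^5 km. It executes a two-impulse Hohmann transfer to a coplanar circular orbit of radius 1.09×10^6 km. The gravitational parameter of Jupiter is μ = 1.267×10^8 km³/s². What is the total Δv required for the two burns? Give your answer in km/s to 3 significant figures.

Transfer-ellipse semi-major axis a_t = (r₁ + r₂)/2 = (1.100×10^5 + 1.090×10^6)/2 = 6.000×10^5 km.
At r₁ the circular-orbit speed is v₁ = √(μ/r₁) = 33.9384 km/s.
Transfer-orbit speed at r₁ (v² = μ(2/r − 1/a)): v_p = √[μ(2/r₁ − 1/a_t)] = 45.7435 km/s.
First burn Δv₁ = |v_p − v₁| = 11.805 km/s.
At r₂, v₂ = √(μ/r₂) = 10.7814 km/s.
Transfer-orbit speed at r₂: v_a = √[μ(2/r₂ − 1/a_t)] = 4.61632 km/s.
Second burn Δv₂ = |v₂ − v_a| = 6.1651 km/s.
Δv = Δv₁ + Δv₂ = 11.805 + 6.1651 = 17.97 km/s.

Δv = 18.0 km/s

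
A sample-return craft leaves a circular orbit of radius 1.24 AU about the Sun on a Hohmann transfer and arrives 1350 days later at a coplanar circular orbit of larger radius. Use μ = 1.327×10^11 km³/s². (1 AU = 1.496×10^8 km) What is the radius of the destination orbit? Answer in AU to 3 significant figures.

r₂ = 6.35 AU

In km: r₁ = 1.24 × 1.496×10^8 = 1.85504×10^8 km.
Transfer time t = 1350 days = 1.1664×10^8 s, and t = π√(a_t³/μ).
So a_t = (μ t²/π²)^(1/3) = (1.327×10^11 × (1.1664×10^8)² / π²)^(1/3) = 5.6766×10^8 km.
Since a_t = (r₁ + r₂)/2, r₂ = 2a_t − r₁ = 2×5.6766×10^8 − 1.85504×10^8 = 9.49816×10^8 km.
In AU: r₂ = 9.49816×10^8 / 1.496×10^8 = 6.35 AU.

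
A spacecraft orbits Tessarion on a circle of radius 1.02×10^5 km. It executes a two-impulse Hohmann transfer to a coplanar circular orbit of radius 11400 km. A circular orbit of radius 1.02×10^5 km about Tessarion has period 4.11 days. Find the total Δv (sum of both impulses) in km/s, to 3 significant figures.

From Kepler's third law T² = 4π²r³/μ at r = 1.02×10^5 km, T = 4.11 days = 4.11 × 86400 s = 3.55104×10^5 s: μ = 4π²r³/T² = 3.32238×10^5 km³/s².
Transfer-ellipse semi-major axis a_t = (r₁ + r₂)/2 = (1.020×10^5 + 11400)/2 = 56700 km.
Circular speed at r₁: v₁ = √(μ/r₁) = √(3.32238×10^5/1.020×10^5) = 1.804781 km/s.
On the transfer ellipse at r₁, vis-viva equation gives v_a = √[μ(2/r₁ − 1/a_t)] = 0.8092550 km/s.
First burn Δv₁ = |v_a − v₁| = 0.99553 km/s.
At r₂, v₂ = √(μ/r₂) = 5.3985 km/s.
Transfer-orbit speed at r₂: v_p = √[μ(2/r₂ − 1/a_t)] = 7.2407 km/s.
Second burn Δv₂ = |v₂ − v_p| = 1.8422 km/s.
Total Δv = Δv₁ + Δv₂ = 2.838 km/s.

Δv = 2.84 km/s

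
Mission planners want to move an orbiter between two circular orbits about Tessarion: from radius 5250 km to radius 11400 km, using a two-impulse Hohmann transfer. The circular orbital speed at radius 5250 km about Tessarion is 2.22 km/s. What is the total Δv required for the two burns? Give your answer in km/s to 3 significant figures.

Δv = 0.688 km/s

From the circular-orbit relation v² = μ/r at r = 5250 km: μ = v²r = (2.22)² × 5250 = 25874.1 km³/s².
The Hohmann ellipse has a_t = (r₁ + r₂)/2 = 8325 km.
Circular speed at r₁: v₁ = √(μ/r₁) = √(25874.1/5250) = 2.2200 km/s.
Transfer-orbit speed at r₁ (vis-viva equation): v_p = √[μ(2/r₁ − 1/a_t)] = 2.5978 km/s.
First burn Δv₁ = |v_p − v₁| = 0.3778 km/s.
At r₂, v₂ = √(μ/r₂) = 1.50654 km/s.
Transfer-orbit speed at r₂: v_a = √[μ(2/r₂ − 1/a_t)] = 1.19638 km/s.
Second burn Δv₂ = |v₂ − v_a| = 0.3102 km/s.
Δv = Δv₁ + Δv₂ = 0.3778 + 0.3102 = 0.6880 km/s.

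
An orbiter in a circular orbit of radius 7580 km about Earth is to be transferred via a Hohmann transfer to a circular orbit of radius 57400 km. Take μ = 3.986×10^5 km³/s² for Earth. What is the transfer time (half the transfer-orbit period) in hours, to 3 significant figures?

t = 8.09 hours

Semi-major axis of the transfer orbit: a_t = (7580 + 57400)/2 = 32490 km.
Transfer time t = π√(a_t³/μ) = π√((32490)³ / 3.986×10^5) = 29140 s.
Converting: 29140 s ÷ 3600 s/hour = 8.09 hours.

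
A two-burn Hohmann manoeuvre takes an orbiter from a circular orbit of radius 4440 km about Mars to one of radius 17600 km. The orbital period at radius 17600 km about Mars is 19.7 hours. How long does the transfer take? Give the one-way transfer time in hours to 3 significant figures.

t = 4.88 hours

From Kepler's third law T² = 4π²r³/μ at r = 17600 km, T = 19.7 hours = 19.7 × 3600 s = 70920 s: μ = 4π²r³/T² = 42791.8 km³/s².
The Hohmann ellipse has a_t = (r₁ + r₂)/2 = 11020 km.
Half the transfer-orbit period gives t = π√(a_t³/μ) = 17570 s.
Converting: 17570 s ÷ 3600 s/hour = 4.88 hours.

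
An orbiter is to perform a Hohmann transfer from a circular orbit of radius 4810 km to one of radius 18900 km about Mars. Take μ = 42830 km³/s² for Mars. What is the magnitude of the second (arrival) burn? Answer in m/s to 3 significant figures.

Δv₂ = 546 m/s

Semi-major axis of the transfer orbit: a_t = (4810 + 18900)/2 = 11855 km.
Circular speed at r = 18900 km: v_c = √(μ/r) = 1.5054 km/s.
Transfer-orbit speed at the same r (vis-viva, a = a_t): v_t = √[μ(2/r − 1/a_t)] = 0.95888 km/s.
Δv₂ = |v_t − v_c| = |0.95888 − 1.5054| = 0.5465 km/s.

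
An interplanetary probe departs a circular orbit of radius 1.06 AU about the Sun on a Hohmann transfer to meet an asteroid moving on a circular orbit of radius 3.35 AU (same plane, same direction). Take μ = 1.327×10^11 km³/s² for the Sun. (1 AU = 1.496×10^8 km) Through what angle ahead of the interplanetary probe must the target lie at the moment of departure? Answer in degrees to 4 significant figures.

In km: r₁ = 1.06 × 1.496×10^8 = 1.58576×10^8 km; r₂ = 3.35 × 1.496×10^8 = 5.0116×10^8 km.
The Hohmann ellipse has a_t = (r₁ + r₂)/2 = 3.29868×10^8 km.
The half-period of the transfer ellipse is t = π√(a_t³/μ) = 5.1668×10^7 s.
Target angular speed ω₂ = √(μ/r₂³) = 3.2469×10^-8 rad/s.
Angle swept by the target during transfer: ω₂·t = 1.6776 rad = 96.12°.
Arrival is 180° from departure on the ellipse, so φ = 180° − 96.12° = 83.88°.

φ = 83.88°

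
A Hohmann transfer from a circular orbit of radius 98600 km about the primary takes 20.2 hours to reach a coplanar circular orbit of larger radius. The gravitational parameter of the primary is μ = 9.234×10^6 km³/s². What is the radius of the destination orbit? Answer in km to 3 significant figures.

Transfer time t = 20.2 hours = 72720 s, and t = π√(a_t³/μ).
So a_t = (μ t²/π²)^(1/3) = (9.234×10^6 × (72720)² / π²)^(1/3) = 1.7040×10^5 km.
Since a_t = (r₁ + r₂)/2, r₂ = 2a_t − r₁ = 2×1.7040×10^5 − 98600 = 2.422×10^5 km.

r₂ = 2.42×10^5 km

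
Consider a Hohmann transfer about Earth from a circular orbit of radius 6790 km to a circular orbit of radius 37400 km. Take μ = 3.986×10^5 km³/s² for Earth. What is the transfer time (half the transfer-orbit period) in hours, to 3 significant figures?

t = 4.54 hours

Transfer-ellipse semi-major axis a_t = (r₁ + r₂)/2 = (6790 + 37400)/2 = 22095 km.
By Kepler's third law the transfer-orbit period is T = 2π√(a_t³/μ), so t = T/2 = 16340 s.
Converting: 16340 s ÷ 3600 s/hour = 4.54 hours.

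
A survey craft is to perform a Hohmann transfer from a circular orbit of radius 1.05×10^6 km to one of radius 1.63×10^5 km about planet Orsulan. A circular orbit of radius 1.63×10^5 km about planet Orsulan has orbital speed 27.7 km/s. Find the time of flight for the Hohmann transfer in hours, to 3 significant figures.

t = 36.9 hours

From the circular-orbit relation v² = μ/r at r = 1.63×10^5 km: μ = v²r = (27.7)² × 1.63×10^5 = 1.25068×10^8 km³/s².
Semi-major axis of the transfer orbit: a_t = (1.050×10^6 + 1.630×10^5)/2 = 6.065×10^5 km.
Transfer time t = π√(a_t³/μ) = π√((6.065×10^5)³ / 1.25068×10^8) = 1.327×10^5 s.
Converting: 1.327×10^5 s ÷ 3600 s/hour = 36.9 hours.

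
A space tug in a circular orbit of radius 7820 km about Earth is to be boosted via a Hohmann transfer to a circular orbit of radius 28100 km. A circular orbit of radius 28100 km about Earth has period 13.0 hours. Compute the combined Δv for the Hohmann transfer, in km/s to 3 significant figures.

From Kepler's third law T² = 4π²r³/μ at r = 28100 km, T = 13.0 hours = 13.0 × 3600 s = 46800 s: μ = 4π²r³/T² = 3.99933×10^5 km³/s².
The Hohmann ellipse has a_t = (r₁ + r₂)/2 = 17960 km.
Circular speed at r₁: v₁ = √(μ/r₁) = √(3.99933×10^5/7820) = 7.151 km/s.
Transfer-orbit speed at r₁ (vis-viva): v_p = √[μ(2/r₁ − 1/a_t)] = 8.945 km/s.
First burn Δv₁ = |v_p − v₁| = 1.794 km/s.
At r₂, v₂ = √(μ/r₂) = 3.7726 km/s.
Transfer-orbit speed at r₂: v_a = √[μ(2/r₂ − 1/a_t)] = 2.4894 km/s.
Second burn Δv₂ = |v₂ − v_a| = 1.283 km/s.
Δv = Δv₁ + Δv₂ = 1.794 + 1.283 = 3.077 km/s.

Δv = 3.08 km/s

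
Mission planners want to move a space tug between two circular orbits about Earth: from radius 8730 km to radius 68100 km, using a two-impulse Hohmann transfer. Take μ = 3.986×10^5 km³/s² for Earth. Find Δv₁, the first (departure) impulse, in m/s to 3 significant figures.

Δv₁ = 2240 m/s

Semi-major axis of the transfer orbit: a_t = (8730 + 68100)/2 = 38415 km.
Circular speed at r = 8730 km: v_c = √(μ/r) = 6.757 km/s.
Vis-viva on the transfer ellipse at r = 8730 km gives v_t = √[μ(2/r − 1/a_t)] = 8.997 km/s.
Δv₁ = |v_t − v_c| = |8.997 − 6.757| = 2.240 km/s.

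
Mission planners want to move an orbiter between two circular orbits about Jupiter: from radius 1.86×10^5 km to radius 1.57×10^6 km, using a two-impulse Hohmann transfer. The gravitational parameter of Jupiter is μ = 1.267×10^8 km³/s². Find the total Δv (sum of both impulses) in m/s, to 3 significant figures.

Transfer-ellipse semi-major axis a_t = (r₁ + r₂)/2 = (1.860×10^5 + 1.570×10^6)/2 = 8.780×10^5 km.
At r₁ the circular-orbit speed is v₁ = √(μ/r₁) = 26.0995 km/s.
Transfer-orbit speed at r₁ (v² = μ(2/r − 1/a)): v_p = √[μ(2/r₁ − 1/a_t)] = 34.9007 km/s.
First burn Δv₁ = |v_p − v₁| = 8.801 km/s.
Circular speed at r₂: v₂ = √(μ/r₂) = 8.9834 km/s.
Transfer-orbit speed at r₂: v_a = √[μ(2/r₂ − 1/a_t)] = 4.1347 km/s.
Second burn Δv₂ = |v₂ − v_a| = 4.849 km/s.
Δv = Δv₁ + Δv₂ = 8.801 + 4.849 = 13.65 km/s.

Δv = 13600 m/s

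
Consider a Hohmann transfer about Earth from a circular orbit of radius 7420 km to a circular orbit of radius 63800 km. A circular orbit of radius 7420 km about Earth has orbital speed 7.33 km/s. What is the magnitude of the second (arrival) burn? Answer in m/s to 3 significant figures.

Δv₂ = 1360 m/s

From the circular-orbit relation v² = μ/r at r = 7420 km: μ = v²r = (7.33)² × 7420 = 3.98668×10^5 km³/s².
Semi-major axis of the transfer orbit: a_t = (7420 + 63800)/2 = 35610 km.
Circular speed at r = 63800 km: v_c = √(μ/r) = 2.500 km/s.
Vis-viva on the transfer ellipse at r = 63800 km gives v_t = √[μ(2/r − 1/a_t)] = 1.141 km/s.
Δv₂ = |v_t − v_c| = |1.141 − 2.500| = 1.359 km/s.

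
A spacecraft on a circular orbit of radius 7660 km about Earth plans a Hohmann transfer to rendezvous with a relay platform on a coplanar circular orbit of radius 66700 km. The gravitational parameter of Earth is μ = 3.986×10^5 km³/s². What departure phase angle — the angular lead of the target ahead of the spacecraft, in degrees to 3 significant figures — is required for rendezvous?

Transfer-ellipse semi-major axis a_t = (r₁ + r₂)/2 = (7660 + 66700)/2 = 37180 km.
The half-period of the transfer ellipse is t = π√(a_t³/μ) = 35673.5 s.
Target angular speed ω₂ = √(μ/r₂³) = 3.66505×10^-5 rad/s.
Angle swept by the target during transfer: ω₂·t = 1.3075 rad = 74.91°.
The spacecraft traverses 180° on the transfer ellipse, so the target must lead by 180° − 74.91° = 105°.

φ = 105°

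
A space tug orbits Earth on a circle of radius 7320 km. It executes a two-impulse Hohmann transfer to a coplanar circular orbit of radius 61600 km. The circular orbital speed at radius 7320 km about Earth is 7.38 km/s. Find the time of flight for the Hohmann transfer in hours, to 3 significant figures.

t = 8.84 hours

From the circular-orbit relation v² = μ/r at r = 7320 km: μ = v²r = (7.38)² × 7320 = 3.98679×10^5 km³/s².
The Hohmann ellipse has a_t = (r₁ + r₂)/2 = 34460 km.
Transfer time t = π√(a_t³/μ) = π√((34460)³ / 3.98679×10^5) = 31830 s.
Converting: 31830 s ÷ 3600 s/hour = 8.84 hours.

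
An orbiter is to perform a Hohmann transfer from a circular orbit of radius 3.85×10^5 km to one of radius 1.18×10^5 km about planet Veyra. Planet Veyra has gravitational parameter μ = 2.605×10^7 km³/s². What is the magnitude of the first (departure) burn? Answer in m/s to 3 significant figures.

Δv₁ = 2590 m/s

Semi-major axis of the transfer orbit: a_t = (3.850×10^5 + 1.180×10^5)/2 = 2.515×10^5 km.
On the circular orbit at r = 3.850×10^5 km, v_c = √(μ/r) = 8.2257 km/s.
Vis-viva on the transfer ellipse at r = 3.850×10^5 km gives v_t = √[μ(2/r − 1/a_t)] = 5.6344 km/s.
Δv₁ = |v_t − v_c| = |5.6344 − 8.2257| = 2.591 km/s.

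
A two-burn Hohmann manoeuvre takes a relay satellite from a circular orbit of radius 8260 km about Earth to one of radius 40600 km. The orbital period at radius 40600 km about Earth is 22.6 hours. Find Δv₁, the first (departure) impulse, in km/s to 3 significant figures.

From Kepler's third law T² = 4π²r³/μ at r = 40600 km, T = 22.6 hours = 22.6 × 3600 s = 81360 s: μ = 4π²r³/T² = 3.99131×10^5 km³/s².
The Hohmann ellipse has a_t = (r₁ + r₂)/2 = 24430 km.
Circular speed at r = 8260 km: v_c = √(μ/r) = 6.951 km/s.
Transfer-orbit speed at the same r (vis-viva, a = a_t): v_t = √[μ(2/r − 1/a_t)] = 8.961 km/s.
Δv₁ = |v_t − v_c| = |8.961 − 6.951| = 2.010 km/s.

Δv₁ = 2.01 km/s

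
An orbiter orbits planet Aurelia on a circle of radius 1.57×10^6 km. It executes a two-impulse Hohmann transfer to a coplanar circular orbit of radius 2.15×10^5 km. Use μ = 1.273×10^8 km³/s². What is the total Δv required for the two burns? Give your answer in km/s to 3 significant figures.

Δv = 12.5 km/s

Transfer-ellipse semi-major axis a_t = (r₁ + r₂)/2 = (1.570×10^6 + 2.150×10^5)/2 = 8.925×10^5 km.
At r₁ the circular-orbit speed is v₁ = √(μ/r₁) = 9.005 km/s.
On the transfer ellipse at r₁, v² = μ(2/r − 1/a) gives v_a = √[μ(2/r₁ − 1/a_t)] = 4.420 km/s.
First burn Δv₁ = |v_a − v₁| = 4.5850 km/s.
At r₂, v₂ = √(μ/r₂) = 24.3330 km/s.
Transfer-orbit speed at r₂: v_p = √[μ(2/r₂ − 1/a_t)] = 32.2731 km/s.
Second burn Δv₂ = |v₂ − v_p| = 7.9401 km/s.
Δv = Δv₁ + Δv₂ = 4.5850 + 7.9401 = 12.53 km/s.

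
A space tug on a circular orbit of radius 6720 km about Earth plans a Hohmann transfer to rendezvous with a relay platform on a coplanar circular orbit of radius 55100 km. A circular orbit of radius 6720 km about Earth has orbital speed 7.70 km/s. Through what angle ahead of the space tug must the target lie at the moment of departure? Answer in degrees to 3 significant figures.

φ = 104°

From the circular-orbit relation v² = μ/r at r = 6720 km: μ = v²r = (7.70)² × 6720 = 3.98429×10^5 km³/s².
Semi-major axis of the transfer orbit: a_t = (6720 + 55100)/2 = 30910 km.
Transfer time t = π√(a_t³/μ) = 27050 s.
Target angular speed ω₂ = √(μ/r₂³) = 4.880×10^-5 rad/s.
Angle swept by the target during transfer: ω₂·t = 1.320 rad = 75.63°.
Arrival is 180° from departure on the ellipse, so φ = 180° − 75.63° = 104°.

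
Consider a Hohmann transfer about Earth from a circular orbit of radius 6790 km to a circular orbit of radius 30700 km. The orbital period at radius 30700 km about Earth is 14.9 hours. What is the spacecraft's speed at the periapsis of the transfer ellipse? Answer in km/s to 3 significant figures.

v = 9.79 km/s

From Kepler's third law T² = 4π²r³/μ at r = 30700 km, T = 14.9 hours = 14.9 × 3600 s = 53640 s: μ = 4π²r³/T² = 3.97006×10^5 km³/s².
Transfer-ellipse semi-major axis a_t = (r₁ + r₂)/2 = (6790 + 30700)/2 = 18745 km.
At periapsis, r = 6790 km.
From the vis-viva equation, v = √[μ(2/r − 1/a_t)] = 9.786 km/s.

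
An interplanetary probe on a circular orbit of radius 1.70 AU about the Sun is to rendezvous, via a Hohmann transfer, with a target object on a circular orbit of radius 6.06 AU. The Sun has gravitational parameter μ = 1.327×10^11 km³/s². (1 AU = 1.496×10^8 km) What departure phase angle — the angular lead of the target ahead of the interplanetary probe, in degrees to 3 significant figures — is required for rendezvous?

φ = 87.8°

In km: r₁ = 1.70 × 1.496×10^8 = 2.5432×10^8 km; r₂ = 6.06 × 1.496×10^8 = 9.06576×10^8 km.
The Hohmann ellipse has a_t = (r₁ + r₂)/2 = 5.80448×10^8 km.
The half-period of the transfer ellipse is t = π√(a_t³/μ) = 1.20603×10^8 s.
Target angular speed ω₂ = √(μ/r₂³) = 1.33453×10^-8 rad/s.
Angle swept by the target during transfer: ω₂·t = 1.6095 rad = 92.22°.
Arrival is 180° from departure on the ellipse, so φ = 180° − 92.22° = 87.8°.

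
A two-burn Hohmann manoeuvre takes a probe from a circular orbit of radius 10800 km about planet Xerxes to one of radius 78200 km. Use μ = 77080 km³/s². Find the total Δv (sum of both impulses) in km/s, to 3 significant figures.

Δv = 1.37 km/s

Semi-major axis of the transfer orbit: a_t = (10800 + 78200)/2 = 44500 km.
At r₁ the circular-orbit speed is v₁ = √(μ/r₁) = 2.67152 km/s.
Transfer-orbit speed at r₁ (v² = μ(2/r − 1/a)): v_p = √[μ(2/r₁ − 1/a_t)] = 3.54146 km/s.
First burn Δv₁ = |v_p − v₁| = 0.8699 km/s.
At r₂, v₂ = √(μ/r₂) = 0.9928 km/s.
Transfer-orbit speed at r₂: v_a = √[μ(2/r₂ − 1/a_t)] = 0.4891 km/s.
Second burn Δv₂ = |v₂ − v_a| = 0.5037 km/s.
Δv = Δv₁ + Δv₂ = 0.8699 + 0.5037 = 1.374 km/s.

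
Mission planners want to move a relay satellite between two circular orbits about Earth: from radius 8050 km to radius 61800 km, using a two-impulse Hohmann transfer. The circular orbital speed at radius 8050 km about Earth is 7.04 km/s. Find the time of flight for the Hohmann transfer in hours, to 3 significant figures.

From the circular-orbit relation v² = μ/r at r = 8050 km: μ = v²r = (7.04)² × 8050 = 3.98971×10^5 km³/s².
The Hohmann ellipse has a_t = (r₁ + r₂)/2 = 34925 km.
By Kepler's third law the transfer-orbit period is T = 2π√(a_t³/μ), so t = T/2 = 32460 s.
Converting: 32460 s ÷ 3600 s/hour = 9.02 hours.

t = 9.02 hours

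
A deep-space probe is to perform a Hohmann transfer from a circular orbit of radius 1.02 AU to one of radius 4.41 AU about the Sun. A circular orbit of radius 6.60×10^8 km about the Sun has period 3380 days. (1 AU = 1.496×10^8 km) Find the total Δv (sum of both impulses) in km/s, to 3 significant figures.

From Kepler's third law T² = 4π²r³/μ at r = 6.60×10^8 km, T = 3380 days = 3380 × 86400 s = 2.92032×10^8 s: μ = 4π²r³/T² = 1.33085×10^11 km³/s².
In km: r₁ = 1.02 × 1.496×10^8 = 1.52592×10^8 km; r₂ = 4.41 × 1.496×10^8 = 6.59736×10^8 km.
The Hohmann ellipse has a_t = (r₁ + r₂)/2 = 4.06164×10^8 km.
At r₁ the circular-orbit speed is v₁ = √(μ/r₁) = 29.5324 km/s.
On the transfer ellipse at r₁, v² = μ(2/r − 1/a) gives v_p = √[μ(2/r₁ − 1/a_t)] = 37.6386 km/s.
First burn Δv₁ = |v_p − v₁| = 8.106 km/s.
At r₂, v₂ = √(μ/r₂) = 14.2030 km/s.
Transfer-orbit speed at r₂: v_a = √[μ(2/r₂ − 1/a_t)] = 8.70553 km/s.
Second burn Δv₂ = |v₂ − v_a| = 5.497 km/s.
Total Δv = Δv₁ + Δv₂ = 13.60 km/s.

Δv = 13.6 km/s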